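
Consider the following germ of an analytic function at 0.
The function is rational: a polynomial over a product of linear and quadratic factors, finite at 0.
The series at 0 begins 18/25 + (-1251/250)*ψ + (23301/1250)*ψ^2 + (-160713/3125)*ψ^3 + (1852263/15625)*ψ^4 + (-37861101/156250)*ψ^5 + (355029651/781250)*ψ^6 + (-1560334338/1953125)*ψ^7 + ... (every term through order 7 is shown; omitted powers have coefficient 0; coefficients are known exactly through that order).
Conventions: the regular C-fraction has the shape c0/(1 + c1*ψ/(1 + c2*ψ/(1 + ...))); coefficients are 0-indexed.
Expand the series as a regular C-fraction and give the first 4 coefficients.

The regular C-fraction coefficients are [18/25, 139/20, -1793/556, 278188/249227].

Taylor coefficients (read off): a_0 = 18/25, a_1 = -1251/250, a_2 = 23301/1250, a_3 = -160713/3125.
c0 = a_0 = 18/25. Peel one level at a time: if S = 1 + c*ψ/S' with S'(0) = 1, then c is the ψ-coefficient of S and S' = c*ψ/(S - 1).
S_1 = c0/f = 1 + (139/20)*ψ + (1793/80)*ψ^2 + ...; c1 = 139/20.
S_2 = c1*ψ/(S_1 - 1) = 1 + (-1793/556)*ψ + (69547/19321)*ψ^2 + ...; c2 = -1793/556.
S_3 = c2*ψ/(S_2 - 1) = 1 + (278188/249227)*ψ + ...; c3 = 278188/249227.


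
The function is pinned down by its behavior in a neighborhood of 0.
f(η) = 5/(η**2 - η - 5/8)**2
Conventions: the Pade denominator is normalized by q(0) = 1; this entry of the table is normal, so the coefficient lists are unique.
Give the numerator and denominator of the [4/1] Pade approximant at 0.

The Pade approximant has numerator coefficients [64/5, -19456/3125, 439296/15625, -2220032/78125, 17297408/390625]; denominator coefficients [1, 1696/625].

Taylor coefficients needed (expand at 0): a_0 = 64/5, a_1 = -1024/25, a_2 = 17408/125, a_3 = -253952/625, a_4 = 28672/25, a_5 = -48627712/15625.
Write the denominator as Q(η) = 1 + q1*η. Requiring Q*f - P = O(η^6) with deg P <= 4 kills the coefficients of η^5..η^5 in Q*f:
  η^5: a_5 + q1*a_4 = 0, i.e. -48627712/15625 + (28672/25)*q1 = 0.
Solving this linear system: q1 = 1696/625.
The numerator is Q*f truncated at degree 4: P0 = a_0 = 64/5; P1 = a_1 + q1*a_0 = -19456/3125; P2 = a_2 + q1*a_1 = 439296/15625; P3 = a_3 + q1*a_2 = -2220032/78125; P4 = a_4 + q1*a_3 = 17297408/390625.


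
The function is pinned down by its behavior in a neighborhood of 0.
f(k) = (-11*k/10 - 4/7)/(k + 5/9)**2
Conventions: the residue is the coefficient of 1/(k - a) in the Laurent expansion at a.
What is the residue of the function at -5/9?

The residue is -11/10.

At the order-2 pole -5/9 set g(k) = (k - (-5/9))^2*f(k) = -11*k/10 - 4/7.
Order-2 pole: residue = g'(a); g'(-5/9) = -11/10, so the residue is -11/10.


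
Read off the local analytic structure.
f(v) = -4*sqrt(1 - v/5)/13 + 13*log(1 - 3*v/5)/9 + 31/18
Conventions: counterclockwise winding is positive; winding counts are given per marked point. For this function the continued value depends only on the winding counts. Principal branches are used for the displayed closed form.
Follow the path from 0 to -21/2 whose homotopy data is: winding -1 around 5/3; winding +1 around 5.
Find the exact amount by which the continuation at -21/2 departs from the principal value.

Continued minus principal equals ((4/65)*sqrt(310)) - ((26/9)*pi)*i.

The rational part is single-valued and drops out of the difference; each branch term changes only by its own monodromy.
(-4/13)*sqrt(1 - v/(5)): winding +1 is odd, the square root flips sign, contributing -2*(-4/13)*sqrt(1 - (-21/2)/(5)) = -2*(-4/13)*sqrt(31/10) = (4/65)*sqrt(310).
(13/9)*log(1 - v/(5/3)): each positive loop around 5/3 adds 2*pi*i to the log, so winding -1 contributes (13/9)*(-1)*2*pi*i = -(26/9)*pi*i.
Summing the contributions at v = -21/2 gives ((4/65)*sqrt(310)) - ((26/9)*pi)*i.


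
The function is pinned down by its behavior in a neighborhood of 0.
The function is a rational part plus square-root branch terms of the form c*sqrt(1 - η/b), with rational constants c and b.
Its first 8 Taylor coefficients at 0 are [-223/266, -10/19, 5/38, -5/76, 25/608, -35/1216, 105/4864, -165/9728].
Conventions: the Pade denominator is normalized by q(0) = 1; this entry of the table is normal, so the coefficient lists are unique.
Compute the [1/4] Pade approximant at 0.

Taylor coefficients needed (read off): a_0 = -223/266, a_1 = -10/19, a_2 = 5/38, a_3 = -5/76, a_4 = 25/608, a_5 = -35/1216.
Write the denominator as Q(η) = 1 + q1*η + q2*η^2 + q3*η^3 + q4*η^4. Requiring Q*f - P = O(η^6) with deg P <= 1 kills the coefficients of η^2..η^5 in Q*f:
  η^2: a_2 + q1*a_1 + q2*a_0 = 0, i.e. 5/38 + (-10/19)*q1 + (-223/266)*q2 = 0.
  η^3: a_3 + q1*a_2 + q2*a_1 + q3*a_0 = 0, i.e. -5/76 + (5/38)*q1 + (-10/19)*q2 + (-223/266)*q3 = 0.
  η^4: a_4 + q1*a_3 + q2*a_2 + q3*a_1 + q4*a_0 = 0, i.e. 25/608 + (-5/76)*q1 + (5/38)*q2 + (-10/19)*q3 + (-223/266)*q4 = 0.
  η^5: a_5 + q1*a_4 + q2*a_3 + q3*a_2 + q4*a_1 = 0, i.e. -35/1216 + (25/608)*q1 + (-5/76)*q2 + (5/38)*q3 + (-10/19)*q4 = 0.
Solving this linear system: q1 = 430617649/1160206870, q2 = -8824767/116020687, q3 = 3194023/116020687, q4 = -17265269/1856330992.
The numerator is Q*f truncated at degree 1: P0 = a_0 = -223/266; P1 = a_1 + q1*a_0 = -36922385361/44087861060.

The Pade approximant has numerator coefficients [-223/266, -36922385361/44087861060]; denominator coefficients [1, 430617649/1160206870, -8824767/116020687, 3194023/116020687, -17265269/1856330992].


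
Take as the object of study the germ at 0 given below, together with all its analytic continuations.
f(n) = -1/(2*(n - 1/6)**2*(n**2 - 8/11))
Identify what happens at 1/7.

The point is a regular point.

Denominator factors: n**2 - 8/11 = -381/539 at n = 1/7; n - 1/6 = -1/42 at n = 1/7 — none vanishes.
So the germ continues analytically to 1/7.


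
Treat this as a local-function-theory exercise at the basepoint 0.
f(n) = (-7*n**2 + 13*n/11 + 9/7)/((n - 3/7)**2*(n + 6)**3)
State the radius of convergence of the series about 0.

The radius of convergence is 3/7.

Denominator factor (n - 3/7)^2: pole of order 2 at 3/7, modulus 3/7.
Denominator factor (n + 6)^3: pole of order 3 at -6, modulus 6.
The radius of convergence is the smallest modulus among the singular points: 3/7.


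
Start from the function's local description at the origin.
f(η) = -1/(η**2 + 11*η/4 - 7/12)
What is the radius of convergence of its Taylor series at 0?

Denominator factor (η**2 + 11*η/4 - 7/12): discriminant 475/48, real irrational roots -11/8 + (5/24)*sqrt(57) and -11/8 - (5/24)*sqrt(57); poles of order 1, moduli -11/8 + (5/24)*sqrt(57) and 11/8 + (5/24)*sqrt(57).
The radius of convergence is the smallest modulus among the singular points: -11/8 + (5/24)*sqrt(57).

The radius of convergence is -11/8 + (5/24)*sqrt(57).


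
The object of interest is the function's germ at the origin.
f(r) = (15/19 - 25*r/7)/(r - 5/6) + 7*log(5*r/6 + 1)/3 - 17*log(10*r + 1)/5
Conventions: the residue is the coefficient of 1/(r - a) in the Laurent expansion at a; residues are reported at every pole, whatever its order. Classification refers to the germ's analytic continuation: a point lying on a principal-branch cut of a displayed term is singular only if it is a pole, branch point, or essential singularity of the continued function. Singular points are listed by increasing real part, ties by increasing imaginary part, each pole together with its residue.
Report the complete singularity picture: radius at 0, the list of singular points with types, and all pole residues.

Radius of convergence at 0: 1/10.
At -6/5: a logarithmic branch point.
At -1/10: a logarithmic branch point.
At 5/6: a pole of order 1; residue -1745/798.

Denominator factor (r - 5/6): pole of order 1 at 5/6, modulus 5/6.
Branch term (-17/5)*log(1 - r/(-1/10)): its argument vanishes at r = -1/10, a logarithmic branch point, modulus 1/10.
Branch term (7/3)*log(1 - r/(-6/5)): its argument vanishes at r = -6/5, a logarithmic branch point, modulus 6/5.
The radius of convergence is the smallest modulus among the singular points: 1/10.
The branch terms are analytic at 5/6 and contribute nothing to the residue; only the rational part matters.
At the order-1 pole 5/6 set g(r) = (r - (5/6))*(rational part) = 15/19 - 25*r/7.
Simple pole: residue = g(a) at a = 5/6, which is -1745/798.
List the singular points by increasing real part (a conjugate pair: the negative imaginary part first).


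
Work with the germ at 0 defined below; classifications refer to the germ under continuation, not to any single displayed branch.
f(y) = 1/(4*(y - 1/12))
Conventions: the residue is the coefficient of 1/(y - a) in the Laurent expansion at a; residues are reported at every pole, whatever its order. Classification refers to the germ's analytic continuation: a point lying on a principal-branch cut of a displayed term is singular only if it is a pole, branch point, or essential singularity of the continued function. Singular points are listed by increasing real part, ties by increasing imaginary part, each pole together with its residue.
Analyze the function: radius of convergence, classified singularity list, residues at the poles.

Radius of convergence at 0: 1/12.
At 1/12: a pole of order 1; residue 1/4.

Denominator factor (y - 1/12): pole of order 1 at 1/12, modulus 1/12.
The radius of convergence is the smallest modulus among the singular points: 1/12.
At the order-1 pole 1/12 set g(y) = (y - (1/12))*f(y) = 1/4.
Simple pole: residue = g(a) at a = 1/12, which is 1/4.


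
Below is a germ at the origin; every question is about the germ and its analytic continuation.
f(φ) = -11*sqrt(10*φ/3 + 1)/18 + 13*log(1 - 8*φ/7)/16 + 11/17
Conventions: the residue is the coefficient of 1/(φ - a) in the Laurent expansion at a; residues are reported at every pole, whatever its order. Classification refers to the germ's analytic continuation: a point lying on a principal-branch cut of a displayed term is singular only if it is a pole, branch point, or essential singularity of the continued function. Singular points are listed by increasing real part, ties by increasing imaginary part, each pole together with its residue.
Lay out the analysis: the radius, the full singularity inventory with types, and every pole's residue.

Radius of convergence at 0: 3/10.
At -3/10: an algebraic (square-root) branch point.
At 7/8: a logarithmic branch point.

Branch term (13/16)*log(1 - φ/(7/8)): its argument vanishes at φ = 7/8, a logarithmic branch point, modulus 7/8.
Branch term (-11/18)*sqrt(1 - φ/(-3/10)): its argument vanishes at φ = -3/10, a square-root branch point, modulus 3/10.
The radius of convergence is the smallest modulus among the singular points: 3/10.
List the singular points by increasing real part (a conjugate pair: the negative imaginary part first).


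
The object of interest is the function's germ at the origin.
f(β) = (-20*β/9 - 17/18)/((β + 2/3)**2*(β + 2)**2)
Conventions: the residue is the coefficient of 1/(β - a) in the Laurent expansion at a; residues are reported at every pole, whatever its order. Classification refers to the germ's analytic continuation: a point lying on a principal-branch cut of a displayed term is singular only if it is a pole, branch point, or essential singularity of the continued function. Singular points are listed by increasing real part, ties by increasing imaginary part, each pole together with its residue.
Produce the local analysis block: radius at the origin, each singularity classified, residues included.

Denominator factor (β + 2)^2: pole of order 2 at -2, modulus 2.
Denominator factor (β + 2/3)^2: pole of order 2 at -2/3, modulus 2/3.
The radius of convergence is the smallest modulus among the singular points: 2/3.
At the order-2 pole -2 set g(β) = (β - (-2))^2*f(β) = (-20*β/9 - 17/18)/(β + 2/3)**2.
Order-2 pole: residue = g'(a); g'(-2) = 109/64, so the residue is 109/64.
At the order-2 pole -2/3 set g(β) = (β - (-2/3))^2*f(β) = (-20*β/9 - 17/18)/(β + 2)**2.
Order-2 pole: residue = g'(a); g'(-2/3) = -109/64, so the residue is -109/64.
List the singular points by increasing real part (a conjugate pair: the negative imaginary part first).

Radius of convergence at 0: 2/3.
At -2: a pole of order 2; residue 109/64.
At -2/3: a pole of order 2; residue -109/64.


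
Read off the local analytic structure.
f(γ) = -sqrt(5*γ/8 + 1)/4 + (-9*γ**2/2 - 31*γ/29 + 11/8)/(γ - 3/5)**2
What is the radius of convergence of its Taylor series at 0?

The radius of convergence is 3/5.

Denominator factor (γ - 3/5)^2: pole of order 2 at 3/5, modulus 3/5.
Branch term (-1/4)*sqrt(1 - γ/(-8/5)): its argument vanishes at γ = -8/5, a square-root branch point, modulus 8/5.
The radius of convergence is the smallest modulus among the singular points: 3/5.


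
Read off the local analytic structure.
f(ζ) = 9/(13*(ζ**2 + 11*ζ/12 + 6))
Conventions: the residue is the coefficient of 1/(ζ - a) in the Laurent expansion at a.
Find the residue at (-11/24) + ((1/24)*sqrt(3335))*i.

The factor ζ**2 + 11*ζ/12 + 6 splits as (ζ - a)(ζ - a') with a = (-11/24) + ((1/24)*sqrt(3335))*i, a' = (-11/24) - ((1/24)*sqrt(3335))*i. At the order-1 pole a set g(ζ) = (ζ - a)*f(ζ) = [9/13] / (ζ - a').
Simple pole: residue = g(a) at a = (-11/24) + ((1/24)*sqrt(3335))*i, which is -((108/43355)*sqrt(3335))*i.

The residue is -((108/43355)*sqrt(3335))*i.


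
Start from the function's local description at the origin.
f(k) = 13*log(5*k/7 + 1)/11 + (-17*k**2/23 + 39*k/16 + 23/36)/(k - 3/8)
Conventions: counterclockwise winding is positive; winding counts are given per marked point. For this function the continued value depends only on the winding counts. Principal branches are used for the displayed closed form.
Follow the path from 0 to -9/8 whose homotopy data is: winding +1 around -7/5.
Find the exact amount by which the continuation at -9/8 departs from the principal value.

The rational part is single-valued and drops out of the difference; each branch term changes only by its own monodromy.
(13/11)*log(1 - k/(-7/5)): each positive loop around -7/5 adds 2*pi*i to the log, so winding +1 contributes (13/11)*(1)*2*pi*i = (26/11)*pi*i.
Summing the contributions at k = -9/8 gives (26/11)*pi*i.

Continued minus principal equals (26/11)*pi*i.


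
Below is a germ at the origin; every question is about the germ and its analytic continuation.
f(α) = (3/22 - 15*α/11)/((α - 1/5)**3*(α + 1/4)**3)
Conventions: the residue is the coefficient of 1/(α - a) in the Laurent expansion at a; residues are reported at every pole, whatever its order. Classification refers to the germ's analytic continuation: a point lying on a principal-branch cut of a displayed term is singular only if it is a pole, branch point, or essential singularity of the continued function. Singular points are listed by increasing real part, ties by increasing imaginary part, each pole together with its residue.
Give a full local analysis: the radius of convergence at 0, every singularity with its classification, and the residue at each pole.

Radius of convergence at 0: 1/5.
At -1/4: a pole of order 3; residue -4000000/72171.
At 1/5: a pole of order 3; residue 4000000/72171.

Denominator factor (α + 1/4)^3: pole of order 3 at -1/4, modulus 1/4.
Denominator factor (α - 1/5)^3: pole of order 3 at 1/5, modulus 1/5.
The radius of convergence is the smallest modulus among the singular points: 1/5.
At the order-3 pole -1/4 set g(α) = (α - (-1/4))^3*f(α) = (3/22 - 15*α/11)/(α - 1/5)**3.
Order-3 pole: residue = g''(a)/2; g''(-1/4) = -8000000/72171, so the residue is -4000000/72171.
At the order-3 pole 1/5 set g(α) = (α - (1/5))^3*f(α) = (3/22 - 15*α/11)/(α + 1/4)**3.
Order-3 pole: residue = g''(a)/2; g''(1/5) = 8000000/72171, so the residue is 4000000/72171.
List the singular points by increasing real part (a conjugate pair: the negative imaginary part first).


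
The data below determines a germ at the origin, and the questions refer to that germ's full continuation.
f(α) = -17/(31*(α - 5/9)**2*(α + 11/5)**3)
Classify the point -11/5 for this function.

The point is a pole of order 3.

The denominator factor α + 11/5 vanishes at -11/5 and appears to the power 3; the numerator there equals -17/31, nonzero, and no other factor vanishes.
Hence a pole whose order is the multiplicity, 3.


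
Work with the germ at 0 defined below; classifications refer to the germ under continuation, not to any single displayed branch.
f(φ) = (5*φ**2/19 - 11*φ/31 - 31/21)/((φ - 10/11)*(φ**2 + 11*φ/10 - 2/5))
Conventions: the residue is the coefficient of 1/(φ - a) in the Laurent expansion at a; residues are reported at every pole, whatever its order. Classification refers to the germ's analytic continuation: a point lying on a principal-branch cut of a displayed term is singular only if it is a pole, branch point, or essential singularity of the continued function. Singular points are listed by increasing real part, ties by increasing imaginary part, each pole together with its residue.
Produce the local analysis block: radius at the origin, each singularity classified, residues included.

Radius of convergence at 0: -11/20 + (1/20)*sqrt(281).
At -11/20 - (1/20)*sqrt(281): a pole of order 1; residue 7321105/10674447 - (48288790/999839869)*sqrt(281).
At -11/20 + (1/20)*sqrt(281): a pole of order 1; residue 7321105/10674447 + (48288790/999839869)*sqrt(281).
At 10/11: a pole of order 1; residue -11833145/10674447.

Denominator factor (φ**2 + 11*φ/10 - 2/5): discriminant 281/100, real irrational roots -11/20 + (1/20)*sqrt(281) and -11/20 - (1/20)*sqrt(281); poles of order 1, moduli -11/20 + (1/20)*sqrt(281) and 11/20 + (1/20)*sqrt(281).
Denominator factor (φ - 10/11): pole of order 1 at 10/11, modulus 10/11.
The radius of convergence is the smallest modulus among the singular points: -11/20 + (1/20)*sqrt(281).
The factor φ**2 + 11*φ/10 - 2/5 splits as (φ - a)(φ - a') with a = -11/20 - (1/20)*sqrt(281), a' = -11/20 + (1/20)*sqrt(281). At the order-1 pole a set g(φ) = (φ - a)*f(φ) = [(5*φ**2/19 - 11*φ/31 - 31/21)/(φ - 10/11)] / (φ - a').
Simple pole: residue = g(a) at a = -11/20 - (1/20)*sqrt(281), which is 7321105/10674447 - (48288790/999839869)*sqrt(281).
The factor φ**2 + 11*φ/10 - 2/5 splits as (φ - a)(φ - a') with a = -11/20 + (1/20)*sqrt(281), a' = -11/20 - (1/20)*sqrt(281). At the order-1 pole a set g(φ) = (φ - a)*f(φ) = [(5*φ**2/19 - 11*φ/31 - 31/21)/(φ - 10/11)] / (φ - a').
Simple pole: residue = g(a) at a = -11/20 + (1/20)*sqrt(281), which is 7321105/10674447 + (48288790/999839869)*sqrt(281).
At the order-1 pole 10/11 set g(φ) = (φ - (10/11))*f(φ) = (5*φ**2/19 - 11*φ/31 - 31/21)/(φ**2 + 11*φ/10 - 2/5).
Simple pole: residue = g(a) at a = 10/11, which is -11833145/10674447.
List the singular points by increasing real part (a conjugate pair: the negative imaginary part first).


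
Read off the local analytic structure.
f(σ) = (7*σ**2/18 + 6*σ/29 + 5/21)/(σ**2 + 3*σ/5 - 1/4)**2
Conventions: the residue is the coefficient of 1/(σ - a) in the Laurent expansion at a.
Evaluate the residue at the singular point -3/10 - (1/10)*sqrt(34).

The factor σ**2 + 3*σ/5 - 1/4 splits as (σ - a)(σ - a') with a = -3/10 - (1/10)*sqrt(34), a' = -3/10 + (1/10)*sqrt(34). At the order-2 pole a set g(σ) = (σ - a)^2*f(σ) = [7*σ**2/18 + 6*σ/29 + 5/21] / (σ - a')^2.
Order-2 pole: residue = g'(a); g'(-3/10 - (1/10)*sqrt(34)) = (143975/8448048)*sqrt(34), so the residue is (143975/8448048)*sqrt(34).

The residue is (143975/8448048)*sqrt(34).


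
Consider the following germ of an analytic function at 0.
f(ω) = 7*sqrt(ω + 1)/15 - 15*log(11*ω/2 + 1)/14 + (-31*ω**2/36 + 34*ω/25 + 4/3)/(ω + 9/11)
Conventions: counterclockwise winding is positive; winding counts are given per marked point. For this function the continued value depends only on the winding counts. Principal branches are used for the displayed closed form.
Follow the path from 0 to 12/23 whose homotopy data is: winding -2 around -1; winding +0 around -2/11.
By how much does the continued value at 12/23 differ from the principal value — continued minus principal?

Continued minus principal equals 0.

The rational part is single-valued and drops out of the difference; each branch term changes only by its own monodromy.
(7/15)*sqrt(1 - ω/(-1)): winding -2 is even, the square root returns to the same sheet, contribution 0.
(-15/14)*log(1 - ω/(-2/11)): winding 0 around -2/11, so this term returns to its principal value, contribution 0.
Summing the contributions at ω = 12/23 gives 0.


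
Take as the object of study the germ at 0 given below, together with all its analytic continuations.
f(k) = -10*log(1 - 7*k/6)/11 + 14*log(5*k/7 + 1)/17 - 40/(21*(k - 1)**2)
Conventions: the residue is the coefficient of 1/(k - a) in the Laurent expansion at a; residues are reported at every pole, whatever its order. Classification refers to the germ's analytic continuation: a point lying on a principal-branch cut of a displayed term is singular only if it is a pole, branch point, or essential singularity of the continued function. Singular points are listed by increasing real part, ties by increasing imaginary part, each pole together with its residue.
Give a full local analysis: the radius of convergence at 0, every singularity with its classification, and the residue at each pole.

Radius of convergence at 0: 6/7.
At -7/5: a logarithmic branch point.
At 6/7: a logarithmic branch point.
At 1: a pole of order 2; residue 0.

Denominator factor (k - 1)^2: pole of order 2 at 1, modulus 1.
Branch term (-10/11)*log(1 - k/(6/7)): its argument vanishes at k = 6/7, a logarithmic branch point, modulus 6/7.
Branch term (14/17)*log(1 - k/(-7/5)): its argument vanishes at k = -7/5, a logarithmic branch point, modulus 7/5.
The radius of convergence is the smallest modulus among the singular points: 6/7.
The branch terms are analytic at 1 and contribute nothing to the residue; only the rational part matters.
At the order-2 pole 1 set g(k) = (k - (1))^2*(rational part) = -40/21.
Order-2 pole: residue = g'(a); g'(1) = 0, so the residue is 0.
List the singular points by increasing real part (a conjugate pair: the negative imaginary part first).


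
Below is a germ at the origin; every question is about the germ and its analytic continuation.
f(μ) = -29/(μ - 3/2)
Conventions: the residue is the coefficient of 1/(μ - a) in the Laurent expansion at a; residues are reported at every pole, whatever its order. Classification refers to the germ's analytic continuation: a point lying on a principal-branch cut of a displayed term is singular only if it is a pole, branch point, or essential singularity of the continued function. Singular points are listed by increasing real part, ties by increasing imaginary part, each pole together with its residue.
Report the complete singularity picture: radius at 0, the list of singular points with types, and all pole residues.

Radius of convergence at 0: 3/2.
At 3/2: a pole of order 1; residue -29.

Denominator factor (μ - 3/2): pole of order 1 at 3/2, modulus 3/2.
The radius of convergence is the smallest modulus among the singular points: 3/2.
At the order-1 pole 3/2 set g(μ) = (μ - (3/2))*f(μ) = -29.
Simple pole: residue = g(a) at a = 3/2, which is -29.


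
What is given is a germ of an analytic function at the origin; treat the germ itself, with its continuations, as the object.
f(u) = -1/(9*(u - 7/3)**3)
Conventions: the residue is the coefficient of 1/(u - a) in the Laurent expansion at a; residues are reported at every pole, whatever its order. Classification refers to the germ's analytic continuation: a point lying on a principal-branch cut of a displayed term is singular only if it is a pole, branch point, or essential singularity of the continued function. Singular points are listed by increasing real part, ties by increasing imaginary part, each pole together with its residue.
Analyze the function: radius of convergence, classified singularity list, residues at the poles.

Denominator factor (u - 7/3)^3: pole of order 3 at 7/3, modulus 7/3.
The radius of convergence is the smallest modulus among the singular points: 7/3.
At the order-3 pole 7/3 set g(u) = (u - (7/3))^3*f(u) = -1/9.
Order-3 pole: residue = g''(a)/2; g''(7/3) = 0, so the residue is 0.

Radius of convergence at 0: 7/3.
At 7/3: a pole of order 3; residue 0.


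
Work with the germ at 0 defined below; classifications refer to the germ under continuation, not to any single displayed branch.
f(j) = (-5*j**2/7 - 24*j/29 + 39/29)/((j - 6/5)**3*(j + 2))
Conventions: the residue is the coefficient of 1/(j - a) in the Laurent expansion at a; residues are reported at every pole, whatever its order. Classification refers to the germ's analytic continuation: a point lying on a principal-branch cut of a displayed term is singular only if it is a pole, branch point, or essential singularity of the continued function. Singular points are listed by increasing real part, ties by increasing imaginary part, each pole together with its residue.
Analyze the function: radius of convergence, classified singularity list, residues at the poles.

Denominator factor (j + 2): pole of order 1 at -2, modulus 2.
Denominator factor (j - 6/5)^3: pole of order 3 at 6/5, modulus 6/5.
The radius of convergence is the smallest modulus among the singular points: 6/5.
At the order-1 pole -2 set g(j) = (j - (-2))*f(j) = (-5*j**2/7 - 24*j/29 + 39/29)/(j - 6/5)**3.
Simple pole: residue = g(a) at a = -2, which is -125/28672.
At the order-3 pole 6/5 set g(j) = (j - (6/5))^3*f(j) = (-5*j**2/7 - 24*j/29 + 39/29)/(j + 2).
Order-3 pole: residue = g''(a)/2; g''(6/5) = 125/14336, so the residue is 125/28672.
List the singular points by increasing real part (a conjugate pair: the negative imaginary part first).

Radius of convergence at 0: 6/5.
At -2: a pole of order 1; residue -125/28672.
At 6/5: a pole of order 3; residue 125/28672.


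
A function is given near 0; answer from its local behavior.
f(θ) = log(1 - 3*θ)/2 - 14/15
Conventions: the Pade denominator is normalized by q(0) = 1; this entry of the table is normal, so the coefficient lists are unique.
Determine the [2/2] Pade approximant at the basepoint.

The Pade approximant has numerator coefficients [-14/15, 13/10, 17/20]; denominator coefficients [1, -3, 3/2].

Taylor coefficients needed (expand at 0): a_0 = -14/15, a_1 = -3/2, a_2 = -9/4, a_3 = -9/2, a_4 = -81/8.
Write the denominator as Q(θ) = 1 + q1*θ + q2*θ^2. Requiring Q*f - P = O(θ^5) with deg P <= 2 kills the coefficients of θ^3..θ^4 in Q*f:
  θ^3: a_3 + q1*a_2 + q2*a_1 = 0, i.e. -9/2 + (-9/4)*q1 + (-3/2)*q2 = 0.
  θ^4: a_4 + q1*a_3 + q2*a_2 = 0, i.e. -81/8 + (-9/2)*q1 + (-9/4)*q2 = 0.
Solving this linear system: q1 = -3, q2 = 3/2.
The numerator is Q*f truncated at degree 2: P0 = a_0 = -14/15; P1 = a_1 + q1*a_0 = 13/10; P2 = a_2 + q1*a_1 + q2*a_0 = 17/20.


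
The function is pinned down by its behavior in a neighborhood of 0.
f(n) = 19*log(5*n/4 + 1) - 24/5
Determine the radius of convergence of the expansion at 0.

The radius of convergence is 4/5.

Branch term (19)*log(1 - n/(-4/5)): its argument vanishes at n = -4/5, a logarithmic branch point, modulus 4/5.
The radius of convergence is the smallest modulus among the singular points: 4/5.


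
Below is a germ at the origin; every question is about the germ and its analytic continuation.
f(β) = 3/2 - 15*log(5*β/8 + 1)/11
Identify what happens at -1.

There is no denominator, hence no pole anywhere.
Branch term log(1 - β/(-8/5)): argument at -1 is 3/8, nonzero, so -1 is not its branch point (a point on a principal cut is still regular for the continued germ).
So the germ continues analytically to -1.

The point is a regular point.


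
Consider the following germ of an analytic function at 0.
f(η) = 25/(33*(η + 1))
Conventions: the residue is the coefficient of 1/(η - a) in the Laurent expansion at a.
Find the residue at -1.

The residue is 25/33.

At the order-1 pole -1 set g(η) = (η - (-1))*f(η) = 25/33.
Simple pole: residue = g(a) at a = -1, which is 25/33.


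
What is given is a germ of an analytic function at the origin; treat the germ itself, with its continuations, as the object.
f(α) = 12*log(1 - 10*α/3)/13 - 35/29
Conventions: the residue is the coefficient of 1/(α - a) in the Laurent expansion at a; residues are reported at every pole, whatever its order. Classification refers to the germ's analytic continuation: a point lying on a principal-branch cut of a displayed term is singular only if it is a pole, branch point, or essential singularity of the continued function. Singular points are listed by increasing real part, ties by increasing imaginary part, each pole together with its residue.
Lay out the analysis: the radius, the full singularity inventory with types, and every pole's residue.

Branch term (12/13)*log(1 - α/(3/10)): its argument vanishes at α = 3/10, a logarithmic branch point, modulus 3/10.
The radius of convergence is the smallest modulus among the singular points: 3/10.

Radius of convergence at 0: 3/10.
At 3/10: a logarithmic branch point.


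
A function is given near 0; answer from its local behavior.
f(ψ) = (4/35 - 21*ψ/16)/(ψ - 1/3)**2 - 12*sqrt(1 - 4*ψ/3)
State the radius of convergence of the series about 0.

The radius of convergence is 1/3.

Denominator factor (ψ - 1/3)^2: pole of order 2 at 1/3, modulus 1/3.
Branch term (-12)*sqrt(1 - ψ/(3/4)): its argument vanishes at ψ = 3/4, a square-root branch point, modulus 3/4.
The radius of convergence is the smallest modulus among the singular points: 1/3.


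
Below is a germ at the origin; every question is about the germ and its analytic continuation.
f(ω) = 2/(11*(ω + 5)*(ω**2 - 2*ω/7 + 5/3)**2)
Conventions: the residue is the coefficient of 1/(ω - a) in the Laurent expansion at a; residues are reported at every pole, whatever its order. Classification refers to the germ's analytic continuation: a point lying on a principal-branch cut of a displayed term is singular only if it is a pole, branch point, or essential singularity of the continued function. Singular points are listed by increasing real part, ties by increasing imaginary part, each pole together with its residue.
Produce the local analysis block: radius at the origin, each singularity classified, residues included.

Radius of convergence at 0: (1/3)*sqrt(15).
At -5: a pole of order 1; residue 441/1914550.
At (1/7) - ((11/21)*sqrt(6))*i: a pole of order 2; residue (-441/3829100) + ((9156483/5096532100)*sqrt(6))*i.
At (1/7) + ((11/21)*sqrt(6))*i: a pole of order 2; residue (-441/3829100) - ((9156483/5096532100)*sqrt(6))*i.

Denominator factor (ω + 5): pole of order 1 at -5, modulus 5.
Denominator factor (ω**2 - 2*ω/7 + 5/3)^2: discriminant -968/147, complex-conjugate roots (1/7) + ((11/21)*sqrt(6))*i and (1/7) - ((11/21)*sqrt(6))*i; poles of order 2, moduli (1/3)*sqrt(15) and (1/3)*sqrt(15).
The radius of convergence is the smallest modulus among the singular points: (1/3)*sqrt(15).
At the order-1 pole -5 set g(ω) = (ω - (-5))*f(ω) = 2/(11*(ω**2 - 2*ω/7 + 5/3)**2).
Simple pole: residue = g(a) at a = -5, which is 441/1914550.
The factor ω**2 - 2*ω/7 + 5/3 splits as (ω - a)(ω - a') with a = (1/7) - ((11/21)*sqrt(6))*i, a' = (1/7) + ((11/21)*sqrt(6))*i. At the order-2 pole a set g(ω) = (ω - a)^2*f(ω) = [2/(11*(ω + 5))] / (ω - a')^2.
Order-2 pole: residue = g'(a); g'((1/7) - ((11/21)*sqrt(6))*i) = (-441/3829100) + ((9156483/5096532100)*sqrt(6))*i, so the residue is (-441/3829100) + ((9156483/5096532100)*sqrt(6))*i.
The factor ω**2 - 2*ω/7 + 5/3 splits as (ω - a)(ω - a') with a = (1/7) + ((11/21)*sqrt(6))*i, a' = (1/7) - ((11/21)*sqrt(6))*i. At the order-2 pole a set g(ω) = (ω - a)^2*f(ω) = [2/(11*(ω + 5))] / (ω - a')^2.
Order-2 pole: residue = g'(a); g'((1/7) + ((11/21)*sqrt(6))*i) = (-441/3829100) - ((9156483/5096532100)*sqrt(6))*i, so the residue is (-441/3829100) - ((9156483/5096532100)*sqrt(6))*i.
List the singular points by increasing real part (a conjugate pair: the negative imaginary part first).


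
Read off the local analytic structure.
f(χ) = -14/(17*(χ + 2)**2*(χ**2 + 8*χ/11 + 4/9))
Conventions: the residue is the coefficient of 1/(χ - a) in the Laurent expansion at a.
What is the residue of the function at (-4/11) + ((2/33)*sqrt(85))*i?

The factor χ**2 + 8*χ/11 + 4/9 splits as (χ - a)(χ - a') with a = (-4/11) + ((2/33)*sqrt(85))*i, a' = (-4/11) - ((2/33)*sqrt(85))*i. At the order-1 pole a set g(χ) = (χ - a)*f(χ) = [-14/(17*(χ + 2)**2)] / (χ - a').
Simple pole: residue = g(a) at a = (-4/11) + ((2/33)*sqrt(85))*i, which is (56133/372368) + ((334719/15825640)*sqrt(85))*i.

The residue is (56133/372368) + ((334719/15825640)*sqrt(85))*i.


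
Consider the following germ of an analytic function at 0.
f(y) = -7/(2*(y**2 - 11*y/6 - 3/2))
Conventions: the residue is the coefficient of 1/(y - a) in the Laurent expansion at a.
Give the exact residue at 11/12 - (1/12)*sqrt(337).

The factor y**2 - 11*y/6 - 3/2 splits as (y - a)(y - a') with a = 11/12 - (1/12)*sqrt(337), a' = 11/12 + (1/12)*sqrt(337). At the order-1 pole a set g(y) = (y - a)*f(y) = [-7/2] / (y - a').
Simple pole: residue = g(a) at a = 11/12 - (1/12)*sqrt(337), which is (21/337)*sqrt(337).

The residue is (21/337)*sqrt(337).


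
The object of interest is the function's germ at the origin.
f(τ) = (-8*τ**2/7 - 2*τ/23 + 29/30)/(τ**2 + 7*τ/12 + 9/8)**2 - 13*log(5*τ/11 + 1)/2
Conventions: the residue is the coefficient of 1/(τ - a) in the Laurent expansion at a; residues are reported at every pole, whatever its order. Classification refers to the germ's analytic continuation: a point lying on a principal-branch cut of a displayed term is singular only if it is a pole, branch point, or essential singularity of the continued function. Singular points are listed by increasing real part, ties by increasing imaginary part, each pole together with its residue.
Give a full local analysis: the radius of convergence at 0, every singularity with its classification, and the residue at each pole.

Denominator factor (τ**2 + 7*τ/12 + 9/8)^2: discriminant -599/144, complex-conjugate roots (-7/24) + ((1/24)*sqrt(599))*i and (-7/24) - ((1/24)*sqrt(599))*i; poles of order 2, moduli (3/4)*sqrt(2) and (3/4)*sqrt(2).
Branch term (-13/2)*log(1 - τ/(-11/5)): its argument vanishes at τ = -11/5, a logarithmic branch point, modulus 11/5.
The radius of convergence is the smallest modulus among the singular points: (3/4)*sqrt(2).
The branch term is analytic at (-7/24) - ((1/24)*sqrt(599))*i and contributes nothing to the residue; only the rational part matters.
The factor τ**2 + 7*τ/12 + 9/8 splits as (τ - a)(τ - a') with a = (-7/24) - ((1/24)*sqrt(599))*i, a' = (-7/24) + ((1/24)*sqrt(599))*i. At the order-2 pole a set g(τ) = (τ - a)^2*(rational part) = [-8*τ**2/7 - 2*τ/23 + 29/30] / (τ - a')^2.
Order-2 pole: residue = g'(a); g'((-7/24) - ((1/24)*sqrt(599))*i) = -((817056/288834805)*sqrt(599))*i, so the residue is -((817056/288834805)*sqrt(599))*i.
The branch term is analytic at (-7/24) + ((1/24)*sqrt(599))*i and contributes nothing to the residue; only the rational part matters.
The factor τ**2 + 7*τ/12 + 9/8 splits as (τ - a)(τ - a') with a = (-7/24) + ((1/24)*sqrt(599))*i, a' = (-7/24) - ((1/24)*sqrt(599))*i. At the order-2 pole a set g(τ) = (τ - a)^2*(rational part) = [-8*τ**2/7 - 2*τ/23 + 29/30] / (τ - a')^2.
Order-2 pole: residue = g'(a); g'((-7/24) + ((1/24)*sqrt(599))*i) = ((817056/288834805)*sqrt(599))*i, so the residue is ((817056/288834805)*sqrt(599))*i.
List the singular points by increasing real part (a conjugate pair: the negative imaginary part first).

Radius of convergence at 0: (3/4)*sqrt(2).
At -11/5: a logarithmic branch point.
At (-7/24) - ((1/24)*sqrt(599))*i: a pole of order 2; residue -((817056/288834805)*sqrt(599))*i.
At (-7/24) + ((1/24)*sqrt(599))*i: a pole of order 2; residue ((817056/288834805)*sqrt(599))*i.


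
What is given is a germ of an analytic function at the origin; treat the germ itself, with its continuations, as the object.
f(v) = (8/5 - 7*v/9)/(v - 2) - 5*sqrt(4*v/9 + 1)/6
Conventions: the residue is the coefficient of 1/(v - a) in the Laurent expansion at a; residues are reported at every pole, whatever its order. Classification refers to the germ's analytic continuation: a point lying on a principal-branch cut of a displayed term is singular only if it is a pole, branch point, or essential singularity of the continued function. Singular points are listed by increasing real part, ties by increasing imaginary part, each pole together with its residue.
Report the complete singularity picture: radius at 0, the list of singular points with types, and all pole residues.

Denominator factor (v - 2): pole of order 1 at 2, modulus 2.
Branch term (-5/6)*sqrt(1 - v/(-9/4)): its argument vanishes at v = -9/4, a square-root branch point, modulus 9/4.
The radius of convergence is the smallest modulus among the singular points: 2.
The branch term is analytic at 2 and contributes nothing to the residue; only the rational part matters.
At the order-1 pole 2 set g(v) = (v - (2))*(rational part) = 8/5 - 7*v/9.
Simple pole: residue = g(a) at a = 2, which is 2/45.
List the singular points by increasing real part (a conjugate pair: the negative imaginary part first).

Radius of convergence at 0: 2.
At -9/4: an algebraic (square-root) branch point.
At 2: a pole of order 1; residue 2/45.


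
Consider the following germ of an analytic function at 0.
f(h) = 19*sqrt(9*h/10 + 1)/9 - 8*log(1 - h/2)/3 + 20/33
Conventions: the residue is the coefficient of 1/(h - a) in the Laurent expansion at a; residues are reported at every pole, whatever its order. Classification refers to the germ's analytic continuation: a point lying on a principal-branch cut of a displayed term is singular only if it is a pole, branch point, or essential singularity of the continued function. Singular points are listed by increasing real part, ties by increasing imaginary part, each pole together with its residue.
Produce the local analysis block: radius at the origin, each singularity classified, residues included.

Radius of convergence at 0: 10/9.
At -10/9: an algebraic (square-root) branch point.
At 2: a logarithmic branch point.

Branch term (19/9)*sqrt(1 - h/(-10/9)): its argument vanishes at h = -10/9, a square-root branch point, modulus 10/9.
Branch term (-8/3)*log(1 - h/(2)): its argument vanishes at h = 2, a logarithmic branch point, modulus 2.
The radius of convergence is the smallest modulus among the singular points: 10/9.
List the singular points by increasing real part (a conjugate pair: the negative imaginary part first).


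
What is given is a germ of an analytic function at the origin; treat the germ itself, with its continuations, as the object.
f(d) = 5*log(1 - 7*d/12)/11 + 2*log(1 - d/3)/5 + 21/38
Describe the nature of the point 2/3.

There is no denominator, hence no pole anywhere.
Branch term log(1 - d/(12/7)): argument at 2/3 is 11/18, nonzero, so 2/3 is not its branch point (a point on a principal cut is still regular for the continued germ).
Branch term log(1 - d/(3)): argument at 2/3 is 7/9, nonzero, so 2/3 is not its branch point (a point on a principal cut is still regular for the continued germ).
So the germ continues analytically to 2/3.

The point is a regular point.


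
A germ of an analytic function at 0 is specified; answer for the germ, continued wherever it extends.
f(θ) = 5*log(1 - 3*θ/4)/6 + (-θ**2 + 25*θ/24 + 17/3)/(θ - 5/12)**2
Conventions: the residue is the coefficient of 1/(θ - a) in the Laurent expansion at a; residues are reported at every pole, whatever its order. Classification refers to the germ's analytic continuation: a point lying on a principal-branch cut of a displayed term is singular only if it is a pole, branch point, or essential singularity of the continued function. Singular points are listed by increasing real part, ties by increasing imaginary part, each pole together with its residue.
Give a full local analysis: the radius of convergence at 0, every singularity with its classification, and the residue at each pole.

Denominator factor (θ - 5/12)^2: pole of order 2 at 5/12, modulus 5/12.
Branch term (5/6)*log(1 - θ/(4/3)): its argument vanishes at θ = 4/3, a logarithmic branch point, modulus 4/3.
The radius of convergence is the smallest modulus among the singular points: 5/12.
The branch term is analytic at 5/12 and contributes nothing to the residue; only the rational part matters.
At the order-2 pole 5/12 set g(θ) = (θ - (5/12))^2*(rational part) = -θ**2 + 25*θ/24 + 17/3.
Order-2 pole: residue = g'(a); g'(5/12) = 5/24, so the residue is 5/24.
List the singular points by increasing real part (a conjugate pair: the negative imaginary part first).

Radius of convergence at 0: 5/12.
At 5/12: a pole of order 2; residue 5/24.
At 4/3: a logarithmic branch point.
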